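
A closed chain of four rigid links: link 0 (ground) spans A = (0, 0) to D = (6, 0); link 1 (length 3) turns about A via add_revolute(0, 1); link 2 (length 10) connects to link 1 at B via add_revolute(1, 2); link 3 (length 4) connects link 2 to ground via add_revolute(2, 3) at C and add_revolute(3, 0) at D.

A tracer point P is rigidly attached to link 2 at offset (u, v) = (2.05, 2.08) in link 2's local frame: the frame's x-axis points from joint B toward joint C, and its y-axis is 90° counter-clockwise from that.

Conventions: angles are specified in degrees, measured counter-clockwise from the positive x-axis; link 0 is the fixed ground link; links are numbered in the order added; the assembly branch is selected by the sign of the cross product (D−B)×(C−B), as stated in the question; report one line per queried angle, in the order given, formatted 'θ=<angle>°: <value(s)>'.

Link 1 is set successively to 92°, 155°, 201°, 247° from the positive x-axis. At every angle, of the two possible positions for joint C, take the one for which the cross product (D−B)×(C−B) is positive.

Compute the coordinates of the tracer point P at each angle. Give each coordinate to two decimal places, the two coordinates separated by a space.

A=(0,0), D=(6.00,0)
θ=92°: B = A + 3.00·(cos92°, sin92°) = (-0.1047, 2.9982)
θ=92°: |BD| = 6.8012
θ=92°: circle(B,10.00) ∩ circle(D,4.00): a=9.5760, h=2.8811
θ=92°:   candidates: C₊=(9.7607,1.3628) cross=19.595; C₋=(7.2205,-3.8092) cross=-19.595
θ=92°:   branch + wants cross > 0 → take C=(9.7607,1.3628) (cross=19.595)
θ=92°: ex = (C−B)/|BC| = (0.9865,-0.1635); ey = (0.1635,0.9865)
θ=92°: P = B + 2.05·ex + 2.08·ey = (2.2579,4.7149)
θ=155°: B = A + 3.00·(cos155°, sin155°) = (-2.7189, 1.2679)
θ=155°: |BD| = 8.8106
θ=155°: circle(B,10.00) ∩ circle(D,4.00): a=9.1723, h=3.9836
θ=155°:   candidates: C₊=(6.9311,3.8901) cross=35.098; C₋=(5.7847,-3.9942) cross=-35.098
θ=155°:   branch + wants cross > 0 → take C=(6.9311,3.8901) (cross=35.098)
θ=155°: ex = (C−B)/|BC| = (0.9650,0.2622); ey = (-0.2622,0.9650)
θ=155°: P = B + 2.05·ex + 2.08·ey = (-1.2861,3.8126)
θ=201°: B = A + 3.00·(cos201°, sin201°) = (-2.8007, -1.0751)
θ=201°: |BD| = 8.8662
θ=201°: circle(B,10.00) ∩ circle(D,4.00): a=9.1702, h=3.9884
θ=201°:   candidates: C₊=(5.8181,3.9959) cross=35.362; C₋=(6.7854,-3.9221) cross=-35.362
θ=201°:   branch + wants cross > 0 → take C=(5.8181,3.9959) (cross=35.362)
θ=201°: ex = (C−B)/|BC| = (0.8619,0.5071); ey = (-0.5071,0.8619)
θ=201°: P = B + 2.05·ex + 2.08·ey = (-2.0886,1.7572)
θ=247°: B = A + 3.00·(cos247°, sin247°) = (-1.1722, -2.7615)
θ=247°: |BD| = 7.6855
θ=247°: circle(B,10.00) ∩ circle(D,4.00): a=9.3076, h=3.6563
θ=247°:   candidates: C₊=(6.2000,3.9950) cross=28.101; C₋=(8.8276,-2.8293) cross=-28.101
θ=247°:   branch + wants cross > 0 → take C=(6.2000,3.9950) (cross=28.101)
θ=247°: ex = (C−B)/|BC| = (0.7372,0.6757); ey = (-0.6757,0.7372)
θ=247°: P = B + 2.05·ex + 2.08·ey = (-1.0662,0.1570)

θ=92°: 2.26 4.71
θ=155°: -1.29 3.81
θ=201°: -2.09 1.76
θ=247°: -1.07 0.16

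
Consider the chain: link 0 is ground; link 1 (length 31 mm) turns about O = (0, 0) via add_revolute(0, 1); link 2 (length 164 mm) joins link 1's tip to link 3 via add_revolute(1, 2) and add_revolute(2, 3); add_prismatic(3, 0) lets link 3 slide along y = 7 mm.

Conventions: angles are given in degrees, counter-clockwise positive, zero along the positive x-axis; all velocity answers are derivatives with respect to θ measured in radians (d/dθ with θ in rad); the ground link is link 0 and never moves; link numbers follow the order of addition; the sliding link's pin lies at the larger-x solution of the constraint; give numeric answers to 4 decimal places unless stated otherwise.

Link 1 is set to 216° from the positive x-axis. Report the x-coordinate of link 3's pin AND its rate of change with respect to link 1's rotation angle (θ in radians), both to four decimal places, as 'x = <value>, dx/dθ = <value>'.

geometry: r = 31 mm, L = 164 mm, e = 7 mm
crank pin P = (r cos θ, r sin θ) = (-25.079527, -18.221343)
h = r sin θ − e = -18.221343 − 7 = -25.221343
x = r cos θ + √(L² − h²) = -25.079527 + 162.049017 = 136.969490
dx/dθ = −r sin θ − h·r cos θ/√(L² − h²) (θ in radians; h = -25.221343) = 14.317960

x = 136.9695, dx/dθ = 14.3180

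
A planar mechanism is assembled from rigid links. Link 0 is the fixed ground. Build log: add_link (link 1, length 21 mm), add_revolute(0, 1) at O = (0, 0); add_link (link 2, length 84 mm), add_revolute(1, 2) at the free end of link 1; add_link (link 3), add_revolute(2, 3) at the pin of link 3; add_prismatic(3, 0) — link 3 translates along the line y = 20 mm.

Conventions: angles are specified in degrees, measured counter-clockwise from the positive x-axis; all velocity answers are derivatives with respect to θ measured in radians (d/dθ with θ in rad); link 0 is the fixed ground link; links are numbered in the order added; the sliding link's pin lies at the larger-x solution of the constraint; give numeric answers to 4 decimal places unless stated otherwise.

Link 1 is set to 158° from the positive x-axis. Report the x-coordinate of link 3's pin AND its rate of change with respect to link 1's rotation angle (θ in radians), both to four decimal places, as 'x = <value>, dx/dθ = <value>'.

geometry: r = 21 mm, L = 84 mm, e = 20 mm
crank pin P = (r cos θ, r sin θ) = (-19.470861, 7.866738)
h = r sin θ − e = 7.866738 − 20 = -12.133262
x = r cos θ + √(L² − h²) = -19.470861 + 83.119095 = 63.648234
dx/dθ = −r sin θ − h·r cos θ/√(L² − h²) (θ in radians; h = -12.133262) = -10.708986

x = 63.6482, dx/dθ = -10.7090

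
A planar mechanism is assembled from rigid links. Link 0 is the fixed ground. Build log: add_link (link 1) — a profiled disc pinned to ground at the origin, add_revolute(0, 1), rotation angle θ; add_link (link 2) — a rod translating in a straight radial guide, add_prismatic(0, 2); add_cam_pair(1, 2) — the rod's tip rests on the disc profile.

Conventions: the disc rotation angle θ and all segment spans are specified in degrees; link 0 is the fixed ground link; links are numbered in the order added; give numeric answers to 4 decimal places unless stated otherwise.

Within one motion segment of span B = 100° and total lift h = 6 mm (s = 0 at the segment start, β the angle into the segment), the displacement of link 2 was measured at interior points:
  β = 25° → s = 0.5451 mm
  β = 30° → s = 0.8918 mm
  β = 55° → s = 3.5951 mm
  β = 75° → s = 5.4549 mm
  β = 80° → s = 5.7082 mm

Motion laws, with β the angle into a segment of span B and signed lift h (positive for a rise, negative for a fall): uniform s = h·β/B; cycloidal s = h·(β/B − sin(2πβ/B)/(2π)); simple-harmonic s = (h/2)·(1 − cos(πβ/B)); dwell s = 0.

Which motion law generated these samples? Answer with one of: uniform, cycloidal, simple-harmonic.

candidates at β/B = r: uniform s = h·r (linear in β); cycloidal s = h·(r − sin(2πr)/(2π)); simple-harmonic s = (h/2)(1 − cos(πr))
β=25°: printed 0.5451 | uniform 1.5000, cycloidal 0.5451, simple-harmonic 0.8787
β=30°: printed 0.8918 | uniform 1.8000, cycloidal 0.8918, simple-harmonic 1.2366
β=55°: printed 3.5951 | uniform 3.3000, cycloidal 3.5951, simple-harmonic 3.4693
β=75°: printed 5.4549 | uniform 4.5000, cycloidal 5.4549, simple-harmonic 5.1213
β=80°: printed 5.7082 | uniform 4.8000, cycloidal 5.7082, simple-harmonic 5.4271
only one law matches every sample → cycloidal

cycloidal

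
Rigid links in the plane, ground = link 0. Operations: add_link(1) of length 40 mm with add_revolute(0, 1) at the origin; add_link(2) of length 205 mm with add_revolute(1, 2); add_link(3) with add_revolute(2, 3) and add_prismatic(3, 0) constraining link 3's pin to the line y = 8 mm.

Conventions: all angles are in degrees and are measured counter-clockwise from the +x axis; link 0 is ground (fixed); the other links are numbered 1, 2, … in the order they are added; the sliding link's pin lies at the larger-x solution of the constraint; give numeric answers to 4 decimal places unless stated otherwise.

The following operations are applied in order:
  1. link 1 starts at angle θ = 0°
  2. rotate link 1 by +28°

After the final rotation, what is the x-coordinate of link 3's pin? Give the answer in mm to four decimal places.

geometry: r = 40 mm, L = 205 mm, e = 8 mm; θ starts at 0°
rotate link 1 by +28°: θ ← 0° +28° = 28°
crank pin P = (r cos θ, r sin θ) = (35.317904, 18.778863)
h = r sin θ − e = 18.778863 − 8 = 10.778863
x = r cos θ + √(L² − h²) = 35.317904 + 204.716429 = 240.034332

240.0343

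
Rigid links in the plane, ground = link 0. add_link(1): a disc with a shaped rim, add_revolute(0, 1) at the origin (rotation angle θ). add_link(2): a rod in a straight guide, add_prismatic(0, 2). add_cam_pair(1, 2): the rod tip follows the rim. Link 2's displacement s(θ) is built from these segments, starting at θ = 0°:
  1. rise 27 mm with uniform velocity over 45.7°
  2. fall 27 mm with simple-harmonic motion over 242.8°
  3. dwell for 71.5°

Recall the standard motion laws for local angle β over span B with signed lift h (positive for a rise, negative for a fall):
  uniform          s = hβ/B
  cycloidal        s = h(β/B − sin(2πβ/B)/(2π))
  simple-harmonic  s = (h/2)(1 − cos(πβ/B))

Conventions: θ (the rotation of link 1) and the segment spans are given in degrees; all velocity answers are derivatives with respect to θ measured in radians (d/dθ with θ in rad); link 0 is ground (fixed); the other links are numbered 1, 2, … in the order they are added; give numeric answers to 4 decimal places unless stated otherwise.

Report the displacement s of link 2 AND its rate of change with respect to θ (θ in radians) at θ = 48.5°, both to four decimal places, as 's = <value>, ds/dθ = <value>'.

segment 1 (0° to 45.7°, uniform, h = 27) is passed completely: s = 0.0000 + (27) = 27.0000
θ = 48.5° falls in segment 2 (45.7° to 288.5°, simple-harmonic, h = -27): β = 48.5 − 45.7 = 2.8°, B = 242.8°; Δs = -27/2·(1 − cos(π·0.0115)) = -0.0089; s = 27.0000 − 0.0089 = 26.9911
velocity in seg [45.7°–288.5°] (simple-harmonic), θ in radians: β = 2.8° = 0.0489 rad, B = 242.8° = 4.2377 rad; ds/dθ = (πh/(2B)) sin(πβ/B) = (π·(-27)/(2·4.2377)) sin(π·0.0115) = -0.362512 mm/rad

s = 26.9911, ds/dθ = -0.3625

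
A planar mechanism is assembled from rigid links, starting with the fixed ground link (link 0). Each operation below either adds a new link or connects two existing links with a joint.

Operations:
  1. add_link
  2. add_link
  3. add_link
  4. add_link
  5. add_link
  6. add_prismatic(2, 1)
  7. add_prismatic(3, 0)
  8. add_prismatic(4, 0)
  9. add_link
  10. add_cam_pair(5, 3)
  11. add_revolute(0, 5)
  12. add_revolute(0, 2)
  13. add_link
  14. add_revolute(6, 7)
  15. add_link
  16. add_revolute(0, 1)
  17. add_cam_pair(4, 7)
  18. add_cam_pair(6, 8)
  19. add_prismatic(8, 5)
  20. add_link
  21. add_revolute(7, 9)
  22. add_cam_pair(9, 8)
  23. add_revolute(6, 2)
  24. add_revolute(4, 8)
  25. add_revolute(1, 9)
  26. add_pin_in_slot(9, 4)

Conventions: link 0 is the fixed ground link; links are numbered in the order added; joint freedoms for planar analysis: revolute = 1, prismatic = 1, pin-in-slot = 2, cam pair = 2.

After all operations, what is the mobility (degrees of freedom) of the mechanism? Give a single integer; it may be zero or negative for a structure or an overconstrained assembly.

link 0 = ground. State L|J1|J2 = 1|0|0
+link1  2|0|0
+link2  3|0|0
+link3  4|0|0
+link4  5|0|0
+link5  6|0|0
P(2,1) f=1→J1  6|1|0
P(3,0) f=1→J1  6|2|0
P(4,0) f=1→J1  6|3|0
+link6  7|3|0
C(5,3) f=2→J2  7|3|1
R(0,5) f=1→J1  7|4|1
R(0,2) f=1→J1  7|5|1
+link7  8|5|1
R(6,7) f=1→J1  8|6|1
+link8  9|6|1
R(0,1) f=1→J1  9|7|1
C(4,7) f=2→J2  9|7|2
C(6,8) f=2→J2  9|7|3
P(8,5) f=1→J1  9|8|3
+link9  10|8|3
R(7,9) f=1→J1  10|9|3
C(9,8) f=2→J2  10|9|4
R(6,2) f=1→J1  10|10|4
R(4,8) f=1→J1  10|11|4
R(1,9) f=1→J1  10|12|4
PS(9,4) f=2→J2  10|12|5
M = 3(10−1)−2·12−5 = 27−24−5 = -2

M = -2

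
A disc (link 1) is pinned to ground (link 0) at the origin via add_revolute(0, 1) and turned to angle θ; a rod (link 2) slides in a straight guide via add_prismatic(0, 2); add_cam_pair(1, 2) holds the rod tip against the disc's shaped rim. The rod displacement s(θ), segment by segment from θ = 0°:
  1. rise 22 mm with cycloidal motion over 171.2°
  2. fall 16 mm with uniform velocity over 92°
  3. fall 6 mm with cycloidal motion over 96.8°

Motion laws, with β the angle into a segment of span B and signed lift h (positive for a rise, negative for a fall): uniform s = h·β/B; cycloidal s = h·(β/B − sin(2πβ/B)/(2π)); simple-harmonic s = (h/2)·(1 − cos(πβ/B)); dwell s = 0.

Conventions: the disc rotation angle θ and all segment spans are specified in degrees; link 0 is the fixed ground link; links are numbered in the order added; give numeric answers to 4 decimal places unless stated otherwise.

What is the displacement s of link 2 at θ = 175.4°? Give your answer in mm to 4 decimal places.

segment 1 (0° to 171.2°, cycloidal, h = 22) is passed completely: s = 0.0000 + (22) = 22.0000
θ = 175.4° falls in segment 2 (171.2° to 263.2°, uniform, h = -16): β = 175.4 − 171.2 = 4.2°, B = 92°; Δs = -16·4.2/92 = -0.7304; s = 22.0000 − 0.7304 = 21.2696

21.2696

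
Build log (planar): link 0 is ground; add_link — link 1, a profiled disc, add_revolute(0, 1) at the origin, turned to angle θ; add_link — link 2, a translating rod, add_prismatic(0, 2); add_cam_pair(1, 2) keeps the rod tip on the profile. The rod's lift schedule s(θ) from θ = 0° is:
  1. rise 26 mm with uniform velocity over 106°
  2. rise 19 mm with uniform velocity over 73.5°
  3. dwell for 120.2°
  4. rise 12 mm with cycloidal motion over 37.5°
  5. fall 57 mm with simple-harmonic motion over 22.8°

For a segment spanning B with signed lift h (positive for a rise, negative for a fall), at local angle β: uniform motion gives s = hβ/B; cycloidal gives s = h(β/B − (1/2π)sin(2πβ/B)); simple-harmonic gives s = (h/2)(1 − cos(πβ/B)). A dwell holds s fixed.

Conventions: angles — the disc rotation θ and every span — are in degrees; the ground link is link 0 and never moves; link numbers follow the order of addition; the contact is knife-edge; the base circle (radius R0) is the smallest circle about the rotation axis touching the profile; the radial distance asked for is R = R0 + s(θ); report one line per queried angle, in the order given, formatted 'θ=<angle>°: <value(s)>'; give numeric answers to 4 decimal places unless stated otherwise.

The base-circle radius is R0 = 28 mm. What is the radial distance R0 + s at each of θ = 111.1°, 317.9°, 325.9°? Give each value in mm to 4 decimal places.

seg 1 [0°–106°] uniform, h=26: full span → s += 26 → s = 26.0000
seg 2 [106°–179.5°] uniform, h=19: θ=111.1° here. β=5.1, B=73.5. 19·5.1/73.5 = 1.3184 → s = 27.3184
seg 2 [106°–179.5°] uniform, h=19: full span → s += 19 → s = 45.0000
seg 3 [179.5°–299.7°] dwell: s stays 45.0000
seg 4 [299.7°–337.2°] cycloidal, h=12: θ=317.9° here. β=18.2, B=37.5. 12·(0.4853 − sin(2π·0.4853)/(2π)) = 5.6482 → s = 50.6482
seg 4 [299.7°–337.2°] cycloidal, h=12: θ=325.9° here. β=26.2, B=37.5. 12·(0.6987 − sin(2π·0.6987)/(2π)) = 10.1954 → s = 55.1954
θ=111.1°: R = R0 + s = 28 + 27.3184 = 55.3184
θ=317.9°: R = R0 + s = 28 + 50.6482 = 78.6482
θ=325.9°: R = R0 + s = 28 + 55.1954 = 83.1954

θ=111.1°: 55.3184
θ=317.9°: 78.6482
θ=325.9°: 83.1954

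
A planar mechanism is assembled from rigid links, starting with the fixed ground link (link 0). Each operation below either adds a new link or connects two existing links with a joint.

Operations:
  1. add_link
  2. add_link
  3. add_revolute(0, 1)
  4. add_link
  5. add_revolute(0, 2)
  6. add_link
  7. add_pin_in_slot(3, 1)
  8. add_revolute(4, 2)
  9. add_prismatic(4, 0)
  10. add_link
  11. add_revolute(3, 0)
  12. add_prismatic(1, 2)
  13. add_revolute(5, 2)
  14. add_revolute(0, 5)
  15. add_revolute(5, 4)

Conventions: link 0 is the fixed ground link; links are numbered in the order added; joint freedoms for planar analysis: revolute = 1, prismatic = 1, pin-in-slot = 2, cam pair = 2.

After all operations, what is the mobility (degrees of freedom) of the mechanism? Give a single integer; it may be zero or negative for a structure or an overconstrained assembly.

link 0 = ground. State L|J1|J2 = 1|0|0
+link1  2|0|0
+link2  3|0|0
R(0,1) f=1→J1  3|1|0
+link3  4|1|0
R(0,2) f=1→J1  4|2|0
+link4  5|2|0
PS(3,1) f=2→J2  5|2|1
R(4,2) f=1→J1  5|3|1
P(4,0) f=1→J1  5|4|1
+link5  6|4|1
R(3,0) f=1→J1  6|5|1
P(1,2) f=1→J1  6|6|1
R(5,2) f=1→J1  6|7|1
R(0,5) f=1→J1  6|8|1
R(5,4) f=1→J1  6|9|1
M = 3(6−1)−2·9−1 = 15−18−1 = -4

M = -4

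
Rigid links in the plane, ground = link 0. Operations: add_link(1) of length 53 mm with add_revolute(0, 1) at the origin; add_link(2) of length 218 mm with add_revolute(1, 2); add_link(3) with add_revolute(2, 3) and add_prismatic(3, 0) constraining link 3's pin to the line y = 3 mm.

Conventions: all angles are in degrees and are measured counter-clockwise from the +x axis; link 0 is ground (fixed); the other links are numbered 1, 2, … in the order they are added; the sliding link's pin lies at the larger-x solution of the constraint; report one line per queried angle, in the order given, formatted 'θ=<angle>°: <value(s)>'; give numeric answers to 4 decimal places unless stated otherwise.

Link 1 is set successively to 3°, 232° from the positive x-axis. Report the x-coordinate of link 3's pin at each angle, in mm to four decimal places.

geometry: r = 53 mm, L = 218 mm, e = 3 mm
θ=3°: crank pin P = (r cos θ, r sin θ) = (52.927365, 2.773806)
θ=3°: h = r sin θ − e = 2.773806 − 3 = -0.226194
θ=3°: x = r cos θ + √(L² − h²) = 52.927365 + 217.999883 = 270.927248
θ=232°: crank pin P = (r cos θ, r sin θ) = (-32.630058, -41.764570)
θ=232°: h = r sin θ − e = -41.764570 − 3 = -44.764570
θ=232°: x = r cos θ + √(L² − h²) = -32.630058 + 213.354478 = 180.724420

θ=3°: 270.9272
θ=232°: 180.7244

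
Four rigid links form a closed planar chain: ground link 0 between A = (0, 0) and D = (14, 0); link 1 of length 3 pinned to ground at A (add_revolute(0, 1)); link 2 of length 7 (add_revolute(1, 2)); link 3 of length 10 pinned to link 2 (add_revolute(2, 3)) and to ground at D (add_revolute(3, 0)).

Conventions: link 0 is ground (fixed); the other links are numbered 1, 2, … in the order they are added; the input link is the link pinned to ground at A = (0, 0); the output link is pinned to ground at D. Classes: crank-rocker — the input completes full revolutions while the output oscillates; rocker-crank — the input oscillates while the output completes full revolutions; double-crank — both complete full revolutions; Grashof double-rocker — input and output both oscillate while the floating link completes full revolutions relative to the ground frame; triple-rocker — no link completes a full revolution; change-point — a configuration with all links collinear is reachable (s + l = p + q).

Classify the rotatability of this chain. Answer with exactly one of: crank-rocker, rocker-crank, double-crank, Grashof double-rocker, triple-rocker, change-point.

lengths: ground=14, input=3, coupler=7, output=10
sorted: s=3 (shortest), l=14 (longest), p+q=17
s + l = 17 vs p + q = 17
s + l = p + q → change-point (collinear configuration reachable)

change-point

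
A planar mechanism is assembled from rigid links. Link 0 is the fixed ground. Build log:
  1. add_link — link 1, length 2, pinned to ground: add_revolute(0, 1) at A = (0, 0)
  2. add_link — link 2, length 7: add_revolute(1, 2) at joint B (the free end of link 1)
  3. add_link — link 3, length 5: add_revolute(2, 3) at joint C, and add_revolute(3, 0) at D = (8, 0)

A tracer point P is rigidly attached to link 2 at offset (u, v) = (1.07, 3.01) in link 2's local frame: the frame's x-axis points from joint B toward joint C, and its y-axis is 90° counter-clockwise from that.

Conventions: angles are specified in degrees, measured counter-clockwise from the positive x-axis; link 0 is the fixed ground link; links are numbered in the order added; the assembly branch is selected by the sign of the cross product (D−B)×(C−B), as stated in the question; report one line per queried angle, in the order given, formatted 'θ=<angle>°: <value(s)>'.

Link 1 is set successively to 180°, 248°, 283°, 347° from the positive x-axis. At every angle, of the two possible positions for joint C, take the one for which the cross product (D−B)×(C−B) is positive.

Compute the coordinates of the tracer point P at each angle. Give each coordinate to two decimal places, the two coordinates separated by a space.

A=(0,0), D=(8.00,0)
θ=180°: B = A + 2.00·(cos180°, sin180°) = (-2.0000, 0.0000)
θ=180°: |BD| = 10.0000
θ=180°: circle(B,7.00) ∩ circle(D,5.00): a=6.2000, h=3.2496
θ=180°:   candidates: C₊=(4.2000,3.2496) cross=32.496; C₋=(4.2000,-3.2496) cross=-32.496
θ=180°:   branch + wants cross > 0 → take C=(4.2000,3.2496) (cross=32.496)
θ=180°: ex = (C−B)/|BC| = (0.8857,0.4642); ey = (-0.4642,0.8857)
θ=180°: P = B + 1.07·ex + 3.01·ey = (-2.4496,3.1627)
θ=248°: B = A + 2.00·(cos248°, sin248°) = (-0.7492, -1.8544)
θ=248°: |BD| = 8.9436
θ=248°: circle(B,7.00) ∩ circle(D,5.00): a=5.8135, h=3.8991
θ=248°:   candidates: C₊=(4.1295,3.1654) cross=34.872; C₋=(5.7464,-4.4633) cross=-34.872
θ=248°:   branch + wants cross > 0 → take C=(4.1295,3.1654) (cross=34.872)
θ=248°: ex = (C−B)/|BC| = (0.6970,0.7171); ey = (-0.7171,0.6970)
θ=248°: P = B + 1.07·ex + 3.01·ey = (-2.1619,1.0108)
θ=283°: B = A + 2.00·(cos283°, sin283°) = (0.4499, -1.9487)
θ=283°: |BD| = 7.7975
θ=283°: circle(B,7.00) ∩ circle(D,5.00): a=5.4377, h=4.4081
θ=283°:   candidates: C₊=(4.6134,3.6784) cross=34.372; C₋=(6.8167,-4.8580) cross=-34.372
θ=283°:   branch + wants cross > 0 → take C=(4.6134,3.6784) (cross=34.372)
θ=283°: ex = (C−B)/|BC| = (0.5948,0.8039); ey = (-0.8039,0.5948)
θ=283°: P = B + 1.07·ex + 3.01·ey = (-1.3334,0.7017)
θ=347°: B = A + 2.00·(cos347°, sin347°) = (1.9487, -0.4499)
θ=347°: |BD| = 6.0680
θ=347°: circle(B,7.00) ∩ circle(D,5.00): a=5.0116, h=4.8871
θ=347°:   candidates: C₊=(6.5842,4.7954) cross=29.655; C₋=(7.3089,-4.9520) cross=-29.655
θ=347°:   branch + wants cross > 0 → take C=(6.5842,4.7954) (cross=29.655)
θ=347°: ex = (C−B)/|BC| = (0.6622,0.7493); ey = (-0.7493,0.6622)
θ=347°: P = B + 1.07·ex + 3.01·ey = (0.4018,2.3451)

θ=180°: -2.45 3.16
θ=248°: -2.16 1.01
θ=283°: -1.33 0.70
θ=347°: 0.40 2.35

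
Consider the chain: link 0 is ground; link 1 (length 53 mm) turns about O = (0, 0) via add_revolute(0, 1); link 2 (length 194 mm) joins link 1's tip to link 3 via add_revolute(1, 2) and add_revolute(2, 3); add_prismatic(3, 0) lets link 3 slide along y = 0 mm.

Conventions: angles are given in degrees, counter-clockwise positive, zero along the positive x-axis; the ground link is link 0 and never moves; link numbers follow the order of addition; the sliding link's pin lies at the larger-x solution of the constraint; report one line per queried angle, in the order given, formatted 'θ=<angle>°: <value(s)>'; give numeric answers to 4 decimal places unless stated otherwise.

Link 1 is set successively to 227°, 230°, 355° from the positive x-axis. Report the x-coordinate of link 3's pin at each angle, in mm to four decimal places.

geometry: r = 53 mm, L = 194 mm, e = 0 mm
θ=227°: crank pin P = (r cos θ, r sin θ) = (-36.145913, -38.761746)
θ=227°: h = r sin θ − e = -38.761746 − 0 = -38.761746
θ=227°: x = r cos θ + √(L² − h²) = -36.145913 + 190.088209 = 153.942295
θ=230°: crank pin P = (r cos θ, r sin θ) = (-34.067743, -40.600355)
θ=230°: h = r sin θ − e = -40.600355 − 0 = -40.600355
θ=230°: x = r cos θ + √(L² − h²) = -34.067743 + 189.704009 = 155.636266
θ=355°: crank pin P = (r cos θ, r sin θ) = (52.798319, -4.619254)
θ=355°: h = r sin θ − e = -4.619254 − 0 = -4.619254
θ=355°: x = r cos θ + √(L² − h²) = 52.798319 + 193.944999 = 246.743318

θ=227°: 153.9423
θ=230°: 155.6363
θ=355°: 246.7433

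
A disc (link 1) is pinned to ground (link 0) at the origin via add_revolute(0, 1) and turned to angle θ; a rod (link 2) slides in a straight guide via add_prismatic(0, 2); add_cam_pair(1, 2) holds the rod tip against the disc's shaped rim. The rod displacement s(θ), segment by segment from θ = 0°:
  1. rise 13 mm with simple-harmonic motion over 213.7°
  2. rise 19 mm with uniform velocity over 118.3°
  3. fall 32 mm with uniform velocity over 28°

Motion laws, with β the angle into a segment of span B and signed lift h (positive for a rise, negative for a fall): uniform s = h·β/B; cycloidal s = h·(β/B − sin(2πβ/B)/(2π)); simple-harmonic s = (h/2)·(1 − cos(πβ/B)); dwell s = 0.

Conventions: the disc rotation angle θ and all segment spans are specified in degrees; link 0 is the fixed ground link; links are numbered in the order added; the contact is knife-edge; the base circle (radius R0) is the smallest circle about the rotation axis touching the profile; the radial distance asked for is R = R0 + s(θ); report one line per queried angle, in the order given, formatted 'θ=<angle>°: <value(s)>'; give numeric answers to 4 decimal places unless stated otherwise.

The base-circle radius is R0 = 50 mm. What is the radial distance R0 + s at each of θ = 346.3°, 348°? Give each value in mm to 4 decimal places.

segment 1 (0° to 213.7°, simple-harmonic, h = 13) is passed completely: s = 0.0000 + (13) = 13.0000
segment 2 (213.7° to 332°, uniform, h = 19) is passed completely: s = 13.0000 + (19) = 32.0000
θ = 346.3° falls in segment 3 (332° to 360°, uniform, h = -32): β = 346.3 − 332 = 14.3°, B = 28°; Δs = -32·14.3/28 = -16.3429; s = 32.0000 − 16.3429 = 15.6571
θ = 348° falls in segment 3 (332° to 360°, uniform, h = -32): β = 348 − 332 = 16°, B = 28°; Δs = -32·16/28 = -18.2857; s = 32.0000 − 18.2857 = 13.7143
θ=346.3°: R = R0 + s = 50 + 15.6571 = 65.6571
θ=348°: R = R0 + s = 50 + 13.7143 = 63.7143

θ=346.3°: 65.6571
θ=348°: 63.7143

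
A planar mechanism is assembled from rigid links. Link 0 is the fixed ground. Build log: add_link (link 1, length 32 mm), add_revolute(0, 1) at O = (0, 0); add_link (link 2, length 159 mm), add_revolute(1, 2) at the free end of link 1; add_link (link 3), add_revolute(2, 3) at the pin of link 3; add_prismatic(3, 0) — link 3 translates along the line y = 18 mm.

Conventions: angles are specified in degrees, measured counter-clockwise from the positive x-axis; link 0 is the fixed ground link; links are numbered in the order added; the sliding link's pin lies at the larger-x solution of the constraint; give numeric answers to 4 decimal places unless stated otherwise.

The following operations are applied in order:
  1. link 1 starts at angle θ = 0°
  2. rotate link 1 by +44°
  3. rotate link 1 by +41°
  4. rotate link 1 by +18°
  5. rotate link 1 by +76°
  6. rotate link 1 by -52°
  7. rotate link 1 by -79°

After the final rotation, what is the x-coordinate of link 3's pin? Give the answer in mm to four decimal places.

geometry: r = 32 mm, L = 159 mm, e = 18 mm; θ starts at 0°
rotate link 1 by +44°: θ ← 0° +44° = 44°
rotate link 1 by +41°: θ ← 44° +41° = 85°
rotate link 1 by +18°: θ ← 85° +18° = 103°
rotate link 1 by +76°: θ ← 103° +76° = 179°
rotate link 1 by -52°: θ ← 179° -52° = 127°
rotate link 1 by -79°: θ ← 127° -79° = 48°
crank pin P = (r cos θ, r sin θ) = (21.412179, 23.780634)
h = r sin θ − e = 23.780634 − 18 = 5.780634
x = r cos θ + √(L² − h²) = 21.412179 + 158.894884 = 180.307064

180.3071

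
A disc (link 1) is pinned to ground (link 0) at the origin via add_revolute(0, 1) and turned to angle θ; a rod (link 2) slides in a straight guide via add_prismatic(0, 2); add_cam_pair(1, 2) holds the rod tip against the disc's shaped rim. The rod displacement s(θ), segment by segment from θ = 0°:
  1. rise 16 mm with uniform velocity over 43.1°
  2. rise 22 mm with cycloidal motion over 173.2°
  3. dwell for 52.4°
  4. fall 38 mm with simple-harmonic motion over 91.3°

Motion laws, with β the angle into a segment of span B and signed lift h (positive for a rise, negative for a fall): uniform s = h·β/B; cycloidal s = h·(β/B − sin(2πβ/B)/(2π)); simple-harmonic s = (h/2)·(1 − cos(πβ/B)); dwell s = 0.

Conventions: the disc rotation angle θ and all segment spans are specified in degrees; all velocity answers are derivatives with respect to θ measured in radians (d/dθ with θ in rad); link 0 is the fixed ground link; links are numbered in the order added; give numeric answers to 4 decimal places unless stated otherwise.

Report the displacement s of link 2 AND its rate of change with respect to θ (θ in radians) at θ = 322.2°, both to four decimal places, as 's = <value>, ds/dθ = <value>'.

segment 1 (0° to 43.1°, uniform, h = 16) is passed completely: s = 0.0000 + (16) = 16.0000
segment 2 (43.1° to 216.3°, cycloidal, h = 22) is passed completely: s = 16.0000 + (22) = 38.0000
segment 3 (216.3° to 268.7°, dwell): s unchanged at 38.0000
θ = 322.2° falls in segment 4 (268.7° to 360°, simple-harmonic, h = -38): β = 322.2 − 268.7 = 53.5°, B = 91.3°; Δs = -38/2·(1 − cos(π·0.5860)) = -24.0700; s = 38.0000 − 24.0700 = 13.9300
velocity in seg [268.7°–360°] (simple-harmonic), θ in radians: β = 53.5° = 0.9338 rad, B = 91.3° = 1.5935 rad; ds/dθ = (πh/(2B)) sin(πβ/B) = (π·(-38)/(2·1.5935)) sin(π·0.5860) = -36.100674 mm/rad

s = 13.9300, ds/dθ = -36.1007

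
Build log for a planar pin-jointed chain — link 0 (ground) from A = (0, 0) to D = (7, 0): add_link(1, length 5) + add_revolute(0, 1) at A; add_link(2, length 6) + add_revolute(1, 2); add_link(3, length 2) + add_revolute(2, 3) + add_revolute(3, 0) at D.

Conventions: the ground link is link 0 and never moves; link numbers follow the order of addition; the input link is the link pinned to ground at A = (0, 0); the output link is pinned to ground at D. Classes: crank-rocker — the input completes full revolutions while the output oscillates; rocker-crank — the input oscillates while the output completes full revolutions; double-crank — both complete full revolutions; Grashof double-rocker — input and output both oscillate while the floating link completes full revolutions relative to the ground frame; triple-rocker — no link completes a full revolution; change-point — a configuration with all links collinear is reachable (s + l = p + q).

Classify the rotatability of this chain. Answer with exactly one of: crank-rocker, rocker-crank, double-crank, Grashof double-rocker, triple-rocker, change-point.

lengths: ground=7, input=5, coupler=6, output=2
sorted: s=2 (shortest), l=7 (longest), p+q=11
s + l = 9 vs p + q = 11
s + l < p + q (Grashof) with shortest = output link → rocker-crank

rocker-crank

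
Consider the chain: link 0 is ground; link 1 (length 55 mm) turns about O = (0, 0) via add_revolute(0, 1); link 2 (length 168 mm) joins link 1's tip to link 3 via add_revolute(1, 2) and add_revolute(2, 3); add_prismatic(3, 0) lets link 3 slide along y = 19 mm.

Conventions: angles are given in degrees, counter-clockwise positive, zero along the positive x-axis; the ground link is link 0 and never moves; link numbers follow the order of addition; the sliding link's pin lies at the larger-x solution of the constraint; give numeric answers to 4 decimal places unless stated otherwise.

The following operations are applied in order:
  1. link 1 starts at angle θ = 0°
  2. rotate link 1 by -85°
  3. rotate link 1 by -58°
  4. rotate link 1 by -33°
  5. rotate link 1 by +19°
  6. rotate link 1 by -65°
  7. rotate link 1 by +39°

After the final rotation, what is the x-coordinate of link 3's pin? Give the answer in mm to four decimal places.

geometry: r = 55 mm, L = 168 mm, e = 19 mm; θ starts at 0°
rotate link 1 by -85°: θ ← 0° -85° = -85°
rotate link 1 by -58°: θ ← -85° -58° = -143°
rotate link 1 by -33°: θ ← -143° -33° = -176°
rotate link 1 by +19°: θ ← -176° +19° = -157°
rotate link 1 by -65°: θ ← -157° -65° = -222°
rotate link 1 by +39°: θ ← -222° +39° = -183°
crank pin P = (r cos θ, r sin θ) = (-54.924624, 2.878478)
h = r sin θ − e = 2.878478 − 19 = -16.121522
x = r cos θ + √(L² − h²) = -54.924624 + 167.224689 = 112.300064

112.3001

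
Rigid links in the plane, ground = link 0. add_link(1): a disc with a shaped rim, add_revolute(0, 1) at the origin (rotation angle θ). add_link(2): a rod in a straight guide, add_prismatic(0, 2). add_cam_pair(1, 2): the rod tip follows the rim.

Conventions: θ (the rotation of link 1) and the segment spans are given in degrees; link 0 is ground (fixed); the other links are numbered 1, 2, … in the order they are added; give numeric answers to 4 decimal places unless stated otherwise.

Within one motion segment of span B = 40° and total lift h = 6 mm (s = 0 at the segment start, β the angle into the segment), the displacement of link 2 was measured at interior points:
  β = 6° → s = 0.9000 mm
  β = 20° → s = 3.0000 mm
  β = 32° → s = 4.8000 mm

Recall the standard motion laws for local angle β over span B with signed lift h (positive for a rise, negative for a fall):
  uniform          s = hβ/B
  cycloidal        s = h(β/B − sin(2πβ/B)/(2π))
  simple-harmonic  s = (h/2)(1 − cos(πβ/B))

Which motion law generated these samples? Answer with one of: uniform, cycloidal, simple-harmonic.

candidates at β/B = r: uniform s = h·r (linear in β); cycloidal s = h·(r − sin(2πr)/(2π)); simple-harmonic s = (h/2)(1 − cos(πr))
β=6°: printed 0.9000 | uniform 0.9000, cycloidal 0.1274, simple-harmonic 0.3270
β=20°: printed 3.0000 | uniform 3.0000, cycloidal 3.0000, simple-harmonic 3.0000
β=32°: printed 4.8000 | uniform 4.8000, cycloidal 5.7082, simple-harmonic 5.4271
only one law matches every sample → uniform

uniform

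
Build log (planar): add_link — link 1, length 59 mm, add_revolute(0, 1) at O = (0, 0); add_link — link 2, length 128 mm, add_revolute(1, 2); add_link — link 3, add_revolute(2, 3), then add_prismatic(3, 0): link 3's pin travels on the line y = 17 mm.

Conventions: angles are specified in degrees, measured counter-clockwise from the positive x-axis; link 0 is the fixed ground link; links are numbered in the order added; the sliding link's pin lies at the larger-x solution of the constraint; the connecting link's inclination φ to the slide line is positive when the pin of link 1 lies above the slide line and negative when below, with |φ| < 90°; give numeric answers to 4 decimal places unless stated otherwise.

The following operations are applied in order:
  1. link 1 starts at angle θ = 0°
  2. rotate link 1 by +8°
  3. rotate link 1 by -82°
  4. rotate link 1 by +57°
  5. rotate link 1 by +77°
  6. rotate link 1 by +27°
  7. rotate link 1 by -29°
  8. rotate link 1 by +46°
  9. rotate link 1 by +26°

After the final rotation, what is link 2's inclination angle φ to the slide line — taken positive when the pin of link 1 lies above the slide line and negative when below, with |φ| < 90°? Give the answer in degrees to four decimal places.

geometry: r = 59 mm, L = 128 mm, e = 17 mm; θ starts at 0°
rotate link 1 by +8°: θ ← 0° +8° = 8°
rotate link 1 by -82°: θ ← 8° -82° = -74°
rotate link 1 by +57°: θ ← -74° +57° = -17°
rotate link 1 by +77°: θ ← -17° +77° = 60°
rotate link 1 by +27°: θ ← 60° +27° = 87°
rotate link 1 by -29°: θ ← 87° -29° = 58°
rotate link 1 by +46°: θ ← 58° +46° = 104°
rotate link 1 by +26°: θ ← 104° +26° = 130°
h = r sin θ − e = 45.196622 − 17 = 28.196622
sin φ = h / L = 28.196622 / 128 = 0.22028611
φ = arcsin(0.22028611) = 12.725838°

12.7258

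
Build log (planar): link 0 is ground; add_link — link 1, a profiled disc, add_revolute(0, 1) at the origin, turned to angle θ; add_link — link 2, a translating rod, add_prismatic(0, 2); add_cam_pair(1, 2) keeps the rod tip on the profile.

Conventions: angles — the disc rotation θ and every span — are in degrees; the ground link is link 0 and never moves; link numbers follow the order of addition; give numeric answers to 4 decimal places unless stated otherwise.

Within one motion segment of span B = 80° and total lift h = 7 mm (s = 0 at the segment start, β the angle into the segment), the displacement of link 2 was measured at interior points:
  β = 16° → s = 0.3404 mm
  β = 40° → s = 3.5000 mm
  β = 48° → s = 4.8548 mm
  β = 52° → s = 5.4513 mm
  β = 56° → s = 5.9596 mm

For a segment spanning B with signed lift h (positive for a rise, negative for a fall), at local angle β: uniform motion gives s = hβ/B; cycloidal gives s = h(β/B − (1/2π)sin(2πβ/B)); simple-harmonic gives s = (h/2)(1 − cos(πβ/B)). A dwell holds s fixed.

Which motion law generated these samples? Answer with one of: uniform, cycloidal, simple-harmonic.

candidates at β/B = r: uniform s = h·r (linear in β); cycloidal s = h·(r − sin(2πr)/(2π)); simple-harmonic s = (h/2)(1 − cos(πr))
β=16°: printed 0.3404 | uniform 1.4000, cycloidal 0.3404, simple-harmonic 0.6684
β=40°: printed 3.5000 | uniform 3.5000, cycloidal 3.5000, simple-harmonic 3.5000
β=48°: printed 4.8548 | uniform 4.2000, cycloidal 4.8548, simple-harmonic 4.5816
β=52°: printed 5.4513 | uniform 4.5500, cycloidal 5.4513, simple-harmonic 5.0890
β=56°: printed 5.9596 | uniform 4.9000, cycloidal 5.9596, simple-harmonic 5.5572
only one law matches every sample → cycloidal

cycloidal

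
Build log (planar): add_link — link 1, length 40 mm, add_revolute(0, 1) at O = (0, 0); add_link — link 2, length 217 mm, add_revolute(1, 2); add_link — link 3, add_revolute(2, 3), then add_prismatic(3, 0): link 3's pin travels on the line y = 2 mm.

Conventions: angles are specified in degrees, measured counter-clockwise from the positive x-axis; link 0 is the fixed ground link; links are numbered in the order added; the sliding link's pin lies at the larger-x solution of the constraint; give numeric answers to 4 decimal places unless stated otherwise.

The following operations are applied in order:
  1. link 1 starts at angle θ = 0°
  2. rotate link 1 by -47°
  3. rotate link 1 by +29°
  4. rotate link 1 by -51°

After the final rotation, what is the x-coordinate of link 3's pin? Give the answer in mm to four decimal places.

geometry: r = 40 mm, L = 217 mm, e = 2 mm; θ starts at 0°
rotate link 1 by -47°: θ ← 0° -47° = -47°
rotate link 1 by +29°: θ ← -47° +29° = -18°
rotate link 1 by -51°: θ ← -18° -51° = -69°
crank pin P = (r cos θ, r sin θ) = (14.334718, -37.343217)
h = r sin θ − e = -37.343217 − 2 = -39.343217
x = r cos θ + √(L² − h²) = 14.334718 + 213.403635 = 227.738353

227.7384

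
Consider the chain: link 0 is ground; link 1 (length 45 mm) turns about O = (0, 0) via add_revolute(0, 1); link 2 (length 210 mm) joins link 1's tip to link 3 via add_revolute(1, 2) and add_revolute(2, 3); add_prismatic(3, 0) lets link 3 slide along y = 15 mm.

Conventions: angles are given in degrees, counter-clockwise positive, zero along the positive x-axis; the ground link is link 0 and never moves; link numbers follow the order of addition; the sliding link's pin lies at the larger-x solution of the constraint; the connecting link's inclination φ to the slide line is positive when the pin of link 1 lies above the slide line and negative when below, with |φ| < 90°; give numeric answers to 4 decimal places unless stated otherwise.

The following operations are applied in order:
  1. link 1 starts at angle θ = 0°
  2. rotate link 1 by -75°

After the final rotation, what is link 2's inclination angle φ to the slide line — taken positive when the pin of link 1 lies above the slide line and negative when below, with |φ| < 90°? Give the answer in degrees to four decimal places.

geometry: r = 45 mm, L = 210 mm, e = 15 mm; θ starts at 0°
rotate link 1 by -75°: θ ← 0° -75° = -75°
h = r sin θ − e = -43.466662 − 15 = -58.466662
sin φ = h / L = -58.466662 / 210 = -0.27841268
φ = arcsin(-0.27841268) = -16.165491°

-16.1655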